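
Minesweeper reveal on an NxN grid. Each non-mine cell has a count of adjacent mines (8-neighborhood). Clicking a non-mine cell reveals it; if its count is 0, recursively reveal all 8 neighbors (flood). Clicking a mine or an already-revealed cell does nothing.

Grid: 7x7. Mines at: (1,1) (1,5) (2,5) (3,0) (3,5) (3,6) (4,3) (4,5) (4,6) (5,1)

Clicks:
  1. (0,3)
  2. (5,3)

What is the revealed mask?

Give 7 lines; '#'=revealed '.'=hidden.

Click 1 (0,3) count=0: revealed 12 new [(0,2) (0,3) (0,4) (1,2) (1,3) (1,4) (2,2) (2,3) (2,4) (3,2) (3,3) (3,4)] -> total=12
Click 2 (5,3) count=1: revealed 1 new [(5,3)] -> total=13

Answer: ..###..
..###..
..###..
..###..
.......
...#...
.......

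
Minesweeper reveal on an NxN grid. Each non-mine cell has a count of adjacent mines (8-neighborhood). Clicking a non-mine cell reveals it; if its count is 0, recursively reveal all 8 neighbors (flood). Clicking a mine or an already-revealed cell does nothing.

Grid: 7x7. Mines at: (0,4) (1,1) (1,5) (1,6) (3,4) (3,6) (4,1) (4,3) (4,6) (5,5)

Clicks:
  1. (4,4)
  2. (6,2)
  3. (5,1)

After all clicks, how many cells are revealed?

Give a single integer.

Click 1 (4,4) count=3: revealed 1 new [(4,4)] -> total=1
Click 2 (6,2) count=0: revealed 10 new [(5,0) (5,1) (5,2) (5,3) (5,4) (6,0) (6,1) (6,2) (6,3) (6,4)] -> total=11
Click 3 (5,1) count=1: revealed 0 new [(none)] -> total=11

Answer: 11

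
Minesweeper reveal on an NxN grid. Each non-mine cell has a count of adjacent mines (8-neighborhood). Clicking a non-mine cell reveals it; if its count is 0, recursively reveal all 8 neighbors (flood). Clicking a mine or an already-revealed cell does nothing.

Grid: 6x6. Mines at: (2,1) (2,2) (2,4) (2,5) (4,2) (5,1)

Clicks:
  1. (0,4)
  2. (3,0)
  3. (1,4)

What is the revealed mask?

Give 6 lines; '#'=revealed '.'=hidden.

Answer: ######
######
......
#.....
......
......

Derivation:
Click 1 (0,4) count=0: revealed 12 new [(0,0) (0,1) (0,2) (0,3) (0,4) (0,5) (1,0) (1,1) (1,2) (1,3) (1,4) (1,5)] -> total=12
Click 2 (3,0) count=1: revealed 1 new [(3,0)] -> total=13
Click 3 (1,4) count=2: revealed 0 new [(none)] -> total=13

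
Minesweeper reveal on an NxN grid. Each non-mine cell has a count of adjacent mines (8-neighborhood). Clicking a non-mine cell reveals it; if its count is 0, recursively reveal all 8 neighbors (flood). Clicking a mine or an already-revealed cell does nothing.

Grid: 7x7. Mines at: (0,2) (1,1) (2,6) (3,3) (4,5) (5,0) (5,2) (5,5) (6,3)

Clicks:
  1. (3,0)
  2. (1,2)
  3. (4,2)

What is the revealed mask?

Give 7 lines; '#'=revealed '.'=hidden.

Answer: .......
..#....
###....
###....
###....
.......
.......

Derivation:
Click 1 (3,0) count=0: revealed 9 new [(2,0) (2,1) (2,2) (3,0) (3,1) (3,2) (4,0) (4,1) (4,2)] -> total=9
Click 2 (1,2) count=2: revealed 1 new [(1,2)] -> total=10
Click 3 (4,2) count=2: revealed 0 new [(none)] -> total=10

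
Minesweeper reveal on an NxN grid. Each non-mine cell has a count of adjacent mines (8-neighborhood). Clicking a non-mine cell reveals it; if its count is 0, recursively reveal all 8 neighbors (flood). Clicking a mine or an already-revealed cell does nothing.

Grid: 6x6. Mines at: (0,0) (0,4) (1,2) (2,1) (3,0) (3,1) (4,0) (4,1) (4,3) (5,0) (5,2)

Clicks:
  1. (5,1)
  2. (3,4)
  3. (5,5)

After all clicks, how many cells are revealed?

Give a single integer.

Answer: 14

Derivation:
Click 1 (5,1) count=4: revealed 1 new [(5,1)] -> total=1
Click 2 (3,4) count=1: revealed 1 new [(3,4)] -> total=2
Click 3 (5,5) count=0: revealed 12 new [(1,3) (1,4) (1,5) (2,3) (2,4) (2,5) (3,3) (3,5) (4,4) (4,5) (5,4) (5,5)] -> total=14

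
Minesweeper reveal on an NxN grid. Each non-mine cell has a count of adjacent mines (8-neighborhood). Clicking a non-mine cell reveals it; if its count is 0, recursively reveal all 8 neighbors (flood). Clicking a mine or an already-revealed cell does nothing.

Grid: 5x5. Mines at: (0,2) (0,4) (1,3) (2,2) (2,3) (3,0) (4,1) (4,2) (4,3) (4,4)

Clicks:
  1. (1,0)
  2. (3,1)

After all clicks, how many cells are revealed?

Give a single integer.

Answer: 7

Derivation:
Click 1 (1,0) count=0: revealed 6 new [(0,0) (0,1) (1,0) (1,1) (2,0) (2,1)] -> total=6
Click 2 (3,1) count=4: revealed 1 new [(3,1)] -> total=7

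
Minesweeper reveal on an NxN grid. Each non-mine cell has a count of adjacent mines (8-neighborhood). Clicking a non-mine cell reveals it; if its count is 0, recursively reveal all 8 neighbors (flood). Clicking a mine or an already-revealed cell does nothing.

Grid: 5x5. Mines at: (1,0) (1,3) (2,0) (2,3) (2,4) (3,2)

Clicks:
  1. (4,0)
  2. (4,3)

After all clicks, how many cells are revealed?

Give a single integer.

Answer: 5

Derivation:
Click 1 (4,0) count=0: revealed 4 new [(3,0) (3,1) (4,0) (4,1)] -> total=4
Click 2 (4,3) count=1: revealed 1 new [(4,3)] -> total=5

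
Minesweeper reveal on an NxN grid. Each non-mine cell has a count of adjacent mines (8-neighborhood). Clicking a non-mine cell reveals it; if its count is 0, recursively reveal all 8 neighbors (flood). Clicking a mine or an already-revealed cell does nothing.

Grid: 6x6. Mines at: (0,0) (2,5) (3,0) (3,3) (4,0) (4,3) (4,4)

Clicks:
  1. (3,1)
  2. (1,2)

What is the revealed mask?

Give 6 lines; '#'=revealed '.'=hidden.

Answer: .#####
.#####
.####.
.#....
......
......

Derivation:
Click 1 (3,1) count=2: revealed 1 new [(3,1)] -> total=1
Click 2 (1,2) count=0: revealed 14 new [(0,1) (0,2) (0,3) (0,4) (0,5) (1,1) (1,2) (1,3) (1,4) (1,5) (2,1) (2,2) (2,3) (2,4)] -> total=15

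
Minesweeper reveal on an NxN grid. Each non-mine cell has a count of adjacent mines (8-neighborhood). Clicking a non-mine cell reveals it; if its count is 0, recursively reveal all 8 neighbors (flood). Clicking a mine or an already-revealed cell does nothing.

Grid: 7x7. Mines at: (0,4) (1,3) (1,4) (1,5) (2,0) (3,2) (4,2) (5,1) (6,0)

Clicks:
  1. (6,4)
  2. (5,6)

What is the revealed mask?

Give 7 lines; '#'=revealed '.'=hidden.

Answer: .......
.......
...####
...####
...####
..#####
..#####

Derivation:
Click 1 (6,4) count=0: revealed 22 new [(2,3) (2,4) (2,5) (2,6) (3,3) (3,4) (3,5) (3,6) (4,3) (4,4) (4,5) (4,6) (5,2) (5,3) (5,4) (5,5) (5,6) (6,2) (6,3) (6,4) (6,5) (6,6)] -> total=22
Click 2 (5,6) count=0: revealed 0 new [(none)] -> total=22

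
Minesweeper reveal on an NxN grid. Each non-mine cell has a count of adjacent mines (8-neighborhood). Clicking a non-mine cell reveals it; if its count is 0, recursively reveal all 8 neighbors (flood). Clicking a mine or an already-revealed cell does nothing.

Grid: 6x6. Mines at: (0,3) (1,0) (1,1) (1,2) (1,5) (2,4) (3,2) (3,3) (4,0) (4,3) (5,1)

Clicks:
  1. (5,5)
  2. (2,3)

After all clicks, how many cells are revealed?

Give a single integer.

Answer: 7

Derivation:
Click 1 (5,5) count=0: revealed 6 new [(3,4) (3,5) (4,4) (4,5) (5,4) (5,5)] -> total=6
Click 2 (2,3) count=4: revealed 1 new [(2,3)] -> total=7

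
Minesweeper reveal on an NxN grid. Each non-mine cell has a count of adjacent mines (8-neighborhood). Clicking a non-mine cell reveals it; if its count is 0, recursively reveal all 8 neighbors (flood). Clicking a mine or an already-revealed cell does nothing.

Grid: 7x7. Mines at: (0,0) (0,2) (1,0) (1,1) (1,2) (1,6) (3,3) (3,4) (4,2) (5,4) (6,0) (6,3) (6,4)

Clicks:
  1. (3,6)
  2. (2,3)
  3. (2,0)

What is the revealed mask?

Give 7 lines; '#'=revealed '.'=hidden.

Click 1 (3,6) count=0: revealed 10 new [(2,5) (2,6) (3,5) (3,6) (4,5) (4,6) (5,5) (5,6) (6,5) (6,6)] -> total=10
Click 2 (2,3) count=3: revealed 1 new [(2,3)] -> total=11
Click 3 (2,0) count=2: revealed 1 new [(2,0)] -> total=12

Answer: .......
.......
#..#.##
.....##
.....##
.....##
.....##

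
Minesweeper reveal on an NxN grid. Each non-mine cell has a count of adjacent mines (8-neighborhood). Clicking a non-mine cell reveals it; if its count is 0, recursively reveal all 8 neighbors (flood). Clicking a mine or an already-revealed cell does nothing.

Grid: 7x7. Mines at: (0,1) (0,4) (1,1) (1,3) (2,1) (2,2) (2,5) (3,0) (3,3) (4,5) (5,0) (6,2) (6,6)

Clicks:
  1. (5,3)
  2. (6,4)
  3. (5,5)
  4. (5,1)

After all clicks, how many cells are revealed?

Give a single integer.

Click 1 (5,3) count=1: revealed 1 new [(5,3)] -> total=1
Click 2 (6,4) count=0: revealed 5 new [(5,4) (5,5) (6,3) (6,4) (6,5)] -> total=6
Click 3 (5,5) count=2: revealed 0 new [(none)] -> total=6
Click 4 (5,1) count=2: revealed 1 new [(5,1)] -> total=7

Answer: 7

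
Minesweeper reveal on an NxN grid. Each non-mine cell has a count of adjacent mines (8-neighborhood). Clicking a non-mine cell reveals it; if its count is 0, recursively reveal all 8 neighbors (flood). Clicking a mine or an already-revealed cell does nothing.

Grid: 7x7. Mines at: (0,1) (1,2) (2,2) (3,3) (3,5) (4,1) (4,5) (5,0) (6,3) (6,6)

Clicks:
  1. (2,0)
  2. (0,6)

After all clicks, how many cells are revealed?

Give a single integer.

Click 1 (2,0) count=0: revealed 6 new [(1,0) (1,1) (2,0) (2,1) (3,0) (3,1)] -> total=6
Click 2 (0,6) count=0: revealed 12 new [(0,3) (0,4) (0,5) (0,6) (1,3) (1,4) (1,5) (1,6) (2,3) (2,4) (2,5) (2,6)] -> total=18

Answer: 18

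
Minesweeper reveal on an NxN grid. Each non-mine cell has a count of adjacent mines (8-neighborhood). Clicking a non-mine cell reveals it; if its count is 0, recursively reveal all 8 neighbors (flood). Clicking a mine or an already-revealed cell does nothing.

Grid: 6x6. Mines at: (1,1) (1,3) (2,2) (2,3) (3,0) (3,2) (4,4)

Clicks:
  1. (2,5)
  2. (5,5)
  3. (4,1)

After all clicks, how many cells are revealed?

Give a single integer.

Answer: 10

Derivation:
Click 1 (2,5) count=0: revealed 8 new [(0,4) (0,5) (1,4) (1,5) (2,4) (2,5) (3,4) (3,5)] -> total=8
Click 2 (5,5) count=1: revealed 1 new [(5,5)] -> total=9
Click 3 (4,1) count=2: revealed 1 new [(4,1)] -> total=10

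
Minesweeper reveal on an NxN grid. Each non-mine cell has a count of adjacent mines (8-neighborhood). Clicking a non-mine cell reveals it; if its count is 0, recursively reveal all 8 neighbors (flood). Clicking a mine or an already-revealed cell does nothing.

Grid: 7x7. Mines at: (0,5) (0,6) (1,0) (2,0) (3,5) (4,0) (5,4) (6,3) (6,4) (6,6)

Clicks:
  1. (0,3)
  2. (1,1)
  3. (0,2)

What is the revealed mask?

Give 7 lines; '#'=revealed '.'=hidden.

Click 1 (0,3) count=0: revealed 23 new [(0,1) (0,2) (0,3) (0,4) (1,1) (1,2) (1,3) (1,4) (2,1) (2,2) (2,3) (2,4) (3,1) (3,2) (3,3) (3,4) (4,1) (4,2) (4,3) (4,4) (5,1) (5,2) (5,3)] -> total=23
Click 2 (1,1) count=2: revealed 0 new [(none)] -> total=23
Click 3 (0,2) count=0: revealed 0 new [(none)] -> total=23

Answer: .####..
.####..
.####..
.####..
.####..
.###...
.......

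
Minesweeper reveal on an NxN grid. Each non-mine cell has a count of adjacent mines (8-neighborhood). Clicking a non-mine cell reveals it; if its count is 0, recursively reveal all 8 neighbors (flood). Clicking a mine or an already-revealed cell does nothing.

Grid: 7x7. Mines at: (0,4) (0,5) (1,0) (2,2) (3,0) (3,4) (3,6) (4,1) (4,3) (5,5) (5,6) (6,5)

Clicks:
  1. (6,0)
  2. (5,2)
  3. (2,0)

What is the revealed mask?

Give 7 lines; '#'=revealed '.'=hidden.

Click 1 (6,0) count=0: revealed 10 new [(5,0) (5,1) (5,2) (5,3) (5,4) (6,0) (6,1) (6,2) (6,3) (6,4)] -> total=10
Click 2 (5,2) count=2: revealed 0 new [(none)] -> total=10
Click 3 (2,0) count=2: revealed 1 new [(2,0)] -> total=11

Answer: .......
.......
#......
.......
.......
#####..
#####..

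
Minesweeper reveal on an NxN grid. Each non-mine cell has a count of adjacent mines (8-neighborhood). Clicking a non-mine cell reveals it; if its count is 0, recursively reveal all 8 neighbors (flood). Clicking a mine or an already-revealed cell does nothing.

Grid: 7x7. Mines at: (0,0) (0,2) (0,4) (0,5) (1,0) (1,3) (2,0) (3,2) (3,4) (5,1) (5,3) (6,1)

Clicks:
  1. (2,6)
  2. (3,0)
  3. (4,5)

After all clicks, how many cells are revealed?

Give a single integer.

Answer: 16

Derivation:
Click 1 (2,6) count=0: revealed 15 new [(1,5) (1,6) (2,5) (2,6) (3,5) (3,6) (4,4) (4,5) (4,6) (5,4) (5,5) (5,6) (6,4) (6,5) (6,6)] -> total=15
Click 2 (3,0) count=1: revealed 1 new [(3,0)] -> total=16
Click 3 (4,5) count=1: revealed 0 new [(none)] -> total=16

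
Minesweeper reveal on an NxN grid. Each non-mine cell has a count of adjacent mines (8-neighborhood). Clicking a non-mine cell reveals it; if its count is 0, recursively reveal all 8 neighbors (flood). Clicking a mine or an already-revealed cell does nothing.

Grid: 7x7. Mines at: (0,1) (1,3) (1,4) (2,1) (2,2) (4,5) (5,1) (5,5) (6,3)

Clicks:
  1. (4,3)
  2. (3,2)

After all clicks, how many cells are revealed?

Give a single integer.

Click 1 (4,3) count=0: revealed 9 new [(3,2) (3,3) (3,4) (4,2) (4,3) (4,4) (5,2) (5,3) (5,4)] -> total=9
Click 2 (3,2) count=2: revealed 0 new [(none)] -> total=9

Answer: 9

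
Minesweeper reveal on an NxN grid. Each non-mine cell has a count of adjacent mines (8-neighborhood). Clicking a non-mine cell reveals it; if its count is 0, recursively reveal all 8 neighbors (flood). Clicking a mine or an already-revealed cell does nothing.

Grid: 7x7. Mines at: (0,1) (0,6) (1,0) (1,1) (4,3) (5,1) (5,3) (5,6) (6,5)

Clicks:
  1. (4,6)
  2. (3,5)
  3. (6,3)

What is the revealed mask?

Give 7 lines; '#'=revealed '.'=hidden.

Click 1 (4,6) count=1: revealed 1 new [(4,6)] -> total=1
Click 2 (3,5) count=0: revealed 21 new [(0,2) (0,3) (0,4) (0,5) (1,2) (1,3) (1,4) (1,5) (1,6) (2,2) (2,3) (2,4) (2,5) (2,6) (3,2) (3,3) (3,4) (3,5) (3,6) (4,4) (4,5)] -> total=22
Click 3 (6,3) count=1: revealed 1 new [(6,3)] -> total=23

Answer: ..####.
..#####
..#####
..#####
....###
.......
...#...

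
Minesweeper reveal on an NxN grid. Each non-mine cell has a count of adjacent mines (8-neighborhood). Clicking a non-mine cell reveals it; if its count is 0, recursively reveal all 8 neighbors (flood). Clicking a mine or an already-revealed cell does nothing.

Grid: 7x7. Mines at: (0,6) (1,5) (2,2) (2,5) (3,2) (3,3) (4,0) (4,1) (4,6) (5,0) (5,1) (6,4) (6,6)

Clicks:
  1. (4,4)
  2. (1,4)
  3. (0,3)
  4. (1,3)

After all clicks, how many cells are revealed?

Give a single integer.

Click 1 (4,4) count=1: revealed 1 new [(4,4)] -> total=1
Click 2 (1,4) count=2: revealed 1 new [(1,4)] -> total=2
Click 3 (0,3) count=0: revealed 13 new [(0,0) (0,1) (0,2) (0,3) (0,4) (1,0) (1,1) (1,2) (1,3) (2,0) (2,1) (3,0) (3,1)] -> total=15
Click 4 (1,3) count=1: revealed 0 new [(none)] -> total=15

Answer: 15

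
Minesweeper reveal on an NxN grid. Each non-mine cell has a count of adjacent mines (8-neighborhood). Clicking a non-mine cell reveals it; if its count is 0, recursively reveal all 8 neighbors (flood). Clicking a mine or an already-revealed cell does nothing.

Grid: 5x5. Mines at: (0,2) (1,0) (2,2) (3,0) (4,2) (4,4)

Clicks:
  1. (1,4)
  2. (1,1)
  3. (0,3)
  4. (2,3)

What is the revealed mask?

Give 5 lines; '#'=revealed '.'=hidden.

Click 1 (1,4) count=0: revealed 8 new [(0,3) (0,4) (1,3) (1,4) (2,3) (2,4) (3,3) (3,4)] -> total=8
Click 2 (1,1) count=3: revealed 1 new [(1,1)] -> total=9
Click 3 (0,3) count=1: revealed 0 new [(none)] -> total=9
Click 4 (2,3) count=1: revealed 0 new [(none)] -> total=9

Answer: ...##
.#.##
...##
...##
.....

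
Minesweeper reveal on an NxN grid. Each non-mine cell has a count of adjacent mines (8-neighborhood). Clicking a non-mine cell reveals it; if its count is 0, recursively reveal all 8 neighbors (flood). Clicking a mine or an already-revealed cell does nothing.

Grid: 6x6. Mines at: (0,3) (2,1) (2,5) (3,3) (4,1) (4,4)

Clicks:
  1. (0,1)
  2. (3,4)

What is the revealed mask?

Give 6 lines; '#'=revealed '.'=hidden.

Answer: ###...
###...
......
....#.
......
......

Derivation:
Click 1 (0,1) count=0: revealed 6 new [(0,0) (0,1) (0,2) (1,0) (1,1) (1,2)] -> total=6
Click 2 (3,4) count=3: revealed 1 new [(3,4)] -> total=7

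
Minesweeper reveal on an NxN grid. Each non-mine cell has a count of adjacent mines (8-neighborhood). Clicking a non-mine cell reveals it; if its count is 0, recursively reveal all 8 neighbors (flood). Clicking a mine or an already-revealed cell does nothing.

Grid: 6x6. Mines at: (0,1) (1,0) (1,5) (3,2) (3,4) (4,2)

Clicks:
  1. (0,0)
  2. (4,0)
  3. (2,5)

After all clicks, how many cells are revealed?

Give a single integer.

Click 1 (0,0) count=2: revealed 1 new [(0,0)] -> total=1
Click 2 (4,0) count=0: revealed 8 new [(2,0) (2,1) (3,0) (3,1) (4,0) (4,1) (5,0) (5,1)] -> total=9
Click 3 (2,5) count=2: revealed 1 new [(2,5)] -> total=10

Answer: 10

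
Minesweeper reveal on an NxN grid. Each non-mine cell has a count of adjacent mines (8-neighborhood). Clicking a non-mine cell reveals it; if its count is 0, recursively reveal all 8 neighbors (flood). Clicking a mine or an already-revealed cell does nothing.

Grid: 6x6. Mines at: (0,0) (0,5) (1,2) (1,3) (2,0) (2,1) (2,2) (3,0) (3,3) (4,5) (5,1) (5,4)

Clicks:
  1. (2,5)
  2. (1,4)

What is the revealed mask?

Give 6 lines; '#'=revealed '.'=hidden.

Click 1 (2,5) count=0: revealed 6 new [(1,4) (1,5) (2,4) (2,5) (3,4) (3,5)] -> total=6
Click 2 (1,4) count=2: revealed 0 new [(none)] -> total=6

Answer: ......
....##
....##
....##
......
......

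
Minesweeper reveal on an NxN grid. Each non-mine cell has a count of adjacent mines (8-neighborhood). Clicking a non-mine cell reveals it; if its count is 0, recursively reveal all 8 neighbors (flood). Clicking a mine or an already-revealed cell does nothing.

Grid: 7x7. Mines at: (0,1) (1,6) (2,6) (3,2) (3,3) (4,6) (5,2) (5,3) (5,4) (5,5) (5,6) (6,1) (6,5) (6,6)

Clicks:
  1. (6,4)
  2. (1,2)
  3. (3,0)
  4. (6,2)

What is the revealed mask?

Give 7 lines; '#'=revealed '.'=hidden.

Click 1 (6,4) count=4: revealed 1 new [(6,4)] -> total=1
Click 2 (1,2) count=1: revealed 1 new [(1,2)] -> total=2
Click 3 (3,0) count=0: revealed 10 new [(1,0) (1,1) (2,0) (2,1) (3,0) (3,1) (4,0) (4,1) (5,0) (5,1)] -> total=12
Click 4 (6,2) count=3: revealed 1 new [(6,2)] -> total=13

Answer: .......
###....
##.....
##.....
##.....
##.....
..#.#..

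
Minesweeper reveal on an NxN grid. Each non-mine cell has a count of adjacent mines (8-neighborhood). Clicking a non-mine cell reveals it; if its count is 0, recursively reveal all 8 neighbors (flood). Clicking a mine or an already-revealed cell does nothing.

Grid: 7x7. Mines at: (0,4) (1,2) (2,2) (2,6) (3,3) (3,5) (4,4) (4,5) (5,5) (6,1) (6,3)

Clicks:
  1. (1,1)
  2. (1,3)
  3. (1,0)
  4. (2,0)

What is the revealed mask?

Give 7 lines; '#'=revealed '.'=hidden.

Answer: ##.....
##.#...
##.....
###....
###....
###....
.......

Derivation:
Click 1 (1,1) count=2: revealed 1 new [(1,1)] -> total=1
Click 2 (1,3) count=3: revealed 1 new [(1,3)] -> total=2
Click 3 (1,0) count=0: revealed 14 new [(0,0) (0,1) (1,0) (2,0) (2,1) (3,0) (3,1) (3,2) (4,0) (4,1) (4,2) (5,0) (5,1) (5,2)] -> total=16
Click 4 (2,0) count=0: revealed 0 new [(none)] -> total=16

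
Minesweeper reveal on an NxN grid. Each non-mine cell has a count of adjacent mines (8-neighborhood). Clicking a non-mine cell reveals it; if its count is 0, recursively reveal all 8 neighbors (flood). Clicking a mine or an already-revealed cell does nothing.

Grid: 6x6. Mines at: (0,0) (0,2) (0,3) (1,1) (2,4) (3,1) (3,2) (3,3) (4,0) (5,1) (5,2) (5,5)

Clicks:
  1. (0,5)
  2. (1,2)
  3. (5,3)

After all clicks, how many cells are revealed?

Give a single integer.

Click 1 (0,5) count=0: revealed 4 new [(0,4) (0,5) (1,4) (1,5)] -> total=4
Click 2 (1,2) count=3: revealed 1 new [(1,2)] -> total=5
Click 3 (5,3) count=1: revealed 1 new [(5,3)] -> total=6

Answer: 6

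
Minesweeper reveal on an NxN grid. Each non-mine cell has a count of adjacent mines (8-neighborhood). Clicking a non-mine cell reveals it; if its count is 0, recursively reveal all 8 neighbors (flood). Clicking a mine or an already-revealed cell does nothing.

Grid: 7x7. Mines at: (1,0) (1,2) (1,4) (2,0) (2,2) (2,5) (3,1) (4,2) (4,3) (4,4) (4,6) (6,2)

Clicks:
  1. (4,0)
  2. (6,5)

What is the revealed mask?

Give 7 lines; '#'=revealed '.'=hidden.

Click 1 (4,0) count=1: revealed 1 new [(4,0)] -> total=1
Click 2 (6,5) count=0: revealed 8 new [(5,3) (5,4) (5,5) (5,6) (6,3) (6,4) (6,5) (6,6)] -> total=9

Answer: .......
.......
.......
.......
#......
...####
...####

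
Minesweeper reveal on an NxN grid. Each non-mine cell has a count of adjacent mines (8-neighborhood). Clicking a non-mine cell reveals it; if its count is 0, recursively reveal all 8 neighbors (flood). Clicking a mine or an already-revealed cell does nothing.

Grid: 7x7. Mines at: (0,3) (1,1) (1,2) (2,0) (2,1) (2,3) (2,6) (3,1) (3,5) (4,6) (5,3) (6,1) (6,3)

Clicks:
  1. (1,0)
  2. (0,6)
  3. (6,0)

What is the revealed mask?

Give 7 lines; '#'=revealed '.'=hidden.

Answer: ....###
#...###
.......
.......
.......
.......
#......

Derivation:
Click 1 (1,0) count=3: revealed 1 new [(1,0)] -> total=1
Click 2 (0,6) count=0: revealed 6 new [(0,4) (0,5) (0,6) (1,4) (1,5) (1,6)] -> total=7
Click 3 (6,0) count=1: revealed 1 new [(6,0)] -> total=8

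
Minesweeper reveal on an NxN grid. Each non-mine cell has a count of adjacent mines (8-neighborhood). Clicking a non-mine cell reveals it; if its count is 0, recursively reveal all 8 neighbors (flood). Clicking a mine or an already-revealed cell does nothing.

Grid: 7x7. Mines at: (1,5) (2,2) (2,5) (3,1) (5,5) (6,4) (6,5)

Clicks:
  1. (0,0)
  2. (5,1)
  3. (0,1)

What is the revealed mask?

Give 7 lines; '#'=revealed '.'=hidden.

Answer: #####..
#####..
##.....
..###..
#####..
#####..
####...

Derivation:
Click 1 (0,0) count=0: revealed 12 new [(0,0) (0,1) (0,2) (0,3) (0,4) (1,0) (1,1) (1,2) (1,3) (1,4) (2,0) (2,1)] -> total=12
Click 2 (5,1) count=0: revealed 17 new [(3,2) (3,3) (3,4) (4,0) (4,1) (4,2) (4,3) (4,4) (5,0) (5,1) (5,2) (5,3) (5,4) (6,0) (6,1) (6,2) (6,3)] -> total=29
Click 3 (0,1) count=0: revealed 0 new [(none)] -> total=29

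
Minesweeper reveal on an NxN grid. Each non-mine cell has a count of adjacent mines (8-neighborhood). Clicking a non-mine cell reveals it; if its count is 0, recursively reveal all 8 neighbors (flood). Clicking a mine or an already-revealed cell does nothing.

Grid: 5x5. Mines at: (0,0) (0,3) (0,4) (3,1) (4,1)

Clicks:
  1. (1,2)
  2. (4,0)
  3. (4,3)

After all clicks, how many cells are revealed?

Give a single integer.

Answer: 13

Derivation:
Click 1 (1,2) count=1: revealed 1 new [(1,2)] -> total=1
Click 2 (4,0) count=2: revealed 1 new [(4,0)] -> total=2
Click 3 (4,3) count=0: revealed 11 new [(1,3) (1,4) (2,2) (2,3) (2,4) (3,2) (3,3) (3,4) (4,2) (4,3) (4,4)] -> total=13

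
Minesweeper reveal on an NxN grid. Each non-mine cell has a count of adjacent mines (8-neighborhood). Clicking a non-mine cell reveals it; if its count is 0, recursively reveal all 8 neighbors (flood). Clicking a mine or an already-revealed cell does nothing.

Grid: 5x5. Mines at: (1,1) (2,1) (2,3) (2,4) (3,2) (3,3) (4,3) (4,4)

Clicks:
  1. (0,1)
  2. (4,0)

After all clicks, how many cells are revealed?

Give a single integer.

Click 1 (0,1) count=1: revealed 1 new [(0,1)] -> total=1
Click 2 (4,0) count=0: revealed 4 new [(3,0) (3,1) (4,0) (4,1)] -> total=5

Answer: 5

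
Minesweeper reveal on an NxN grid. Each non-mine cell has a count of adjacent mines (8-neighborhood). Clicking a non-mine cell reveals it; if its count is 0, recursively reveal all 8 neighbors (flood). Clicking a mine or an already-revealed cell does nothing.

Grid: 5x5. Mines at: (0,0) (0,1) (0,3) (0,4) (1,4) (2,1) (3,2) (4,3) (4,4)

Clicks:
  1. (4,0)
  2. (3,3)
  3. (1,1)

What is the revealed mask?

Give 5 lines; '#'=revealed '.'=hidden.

Answer: .....
.#...
.....
##.#.
##...

Derivation:
Click 1 (4,0) count=0: revealed 4 new [(3,0) (3,1) (4,0) (4,1)] -> total=4
Click 2 (3,3) count=3: revealed 1 new [(3,3)] -> total=5
Click 3 (1,1) count=3: revealed 1 new [(1,1)] -> total=6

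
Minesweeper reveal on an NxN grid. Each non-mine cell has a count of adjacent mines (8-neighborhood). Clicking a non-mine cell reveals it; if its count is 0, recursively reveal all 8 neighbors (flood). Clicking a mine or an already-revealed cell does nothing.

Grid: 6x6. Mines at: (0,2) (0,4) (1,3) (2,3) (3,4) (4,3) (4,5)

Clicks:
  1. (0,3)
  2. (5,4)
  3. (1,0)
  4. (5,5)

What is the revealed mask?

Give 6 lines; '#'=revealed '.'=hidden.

Answer: ##.#..
###...
###...
###...
###...
###.##

Derivation:
Click 1 (0,3) count=3: revealed 1 new [(0,3)] -> total=1
Click 2 (5,4) count=2: revealed 1 new [(5,4)] -> total=2
Click 3 (1,0) count=0: revealed 17 new [(0,0) (0,1) (1,0) (1,1) (1,2) (2,0) (2,1) (2,2) (3,0) (3,1) (3,2) (4,0) (4,1) (4,2) (5,0) (5,1) (5,2)] -> total=19
Click 4 (5,5) count=1: revealed 1 new [(5,5)] -> total=20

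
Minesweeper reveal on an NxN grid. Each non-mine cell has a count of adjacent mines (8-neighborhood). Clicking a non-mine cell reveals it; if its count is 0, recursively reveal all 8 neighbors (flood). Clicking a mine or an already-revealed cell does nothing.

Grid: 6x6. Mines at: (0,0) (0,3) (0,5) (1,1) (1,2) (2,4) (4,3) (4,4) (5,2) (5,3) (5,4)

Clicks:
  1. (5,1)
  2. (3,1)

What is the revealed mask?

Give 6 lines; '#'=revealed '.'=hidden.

Answer: ......
......
###...
###...
###...
##....

Derivation:
Click 1 (5,1) count=1: revealed 1 new [(5,1)] -> total=1
Click 2 (3,1) count=0: revealed 10 new [(2,0) (2,1) (2,2) (3,0) (3,1) (3,2) (4,0) (4,1) (4,2) (5,0)] -> total=11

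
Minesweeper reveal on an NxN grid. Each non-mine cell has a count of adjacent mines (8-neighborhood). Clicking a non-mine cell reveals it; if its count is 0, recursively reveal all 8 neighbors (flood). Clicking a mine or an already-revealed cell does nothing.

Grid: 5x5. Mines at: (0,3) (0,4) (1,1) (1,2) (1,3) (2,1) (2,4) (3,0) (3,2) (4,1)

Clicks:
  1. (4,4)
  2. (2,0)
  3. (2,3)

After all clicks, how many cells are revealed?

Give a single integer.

Click 1 (4,4) count=0: revealed 4 new [(3,3) (3,4) (4,3) (4,4)] -> total=4
Click 2 (2,0) count=3: revealed 1 new [(2,0)] -> total=5
Click 3 (2,3) count=4: revealed 1 new [(2,3)] -> total=6

Answer: 6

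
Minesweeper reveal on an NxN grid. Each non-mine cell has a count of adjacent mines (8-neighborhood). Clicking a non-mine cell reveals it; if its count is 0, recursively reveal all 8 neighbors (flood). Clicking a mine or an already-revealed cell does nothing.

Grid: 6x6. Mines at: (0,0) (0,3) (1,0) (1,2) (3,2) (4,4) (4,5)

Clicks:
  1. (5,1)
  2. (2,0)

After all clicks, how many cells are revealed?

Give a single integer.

Click 1 (5,1) count=0: revealed 12 new [(2,0) (2,1) (3,0) (3,1) (4,0) (4,1) (4,2) (4,3) (5,0) (5,1) (5,2) (5,3)] -> total=12
Click 2 (2,0) count=1: revealed 0 new [(none)] -> total=12

Answer: 12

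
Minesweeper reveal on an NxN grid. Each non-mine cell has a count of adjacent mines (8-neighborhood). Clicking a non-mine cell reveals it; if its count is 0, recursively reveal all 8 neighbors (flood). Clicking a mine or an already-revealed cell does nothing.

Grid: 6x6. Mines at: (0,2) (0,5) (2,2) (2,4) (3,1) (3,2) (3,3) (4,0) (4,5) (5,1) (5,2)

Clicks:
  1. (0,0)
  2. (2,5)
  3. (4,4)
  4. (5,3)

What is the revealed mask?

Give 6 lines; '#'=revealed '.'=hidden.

Click 1 (0,0) count=0: revealed 6 new [(0,0) (0,1) (1,0) (1,1) (2,0) (2,1)] -> total=6
Click 2 (2,5) count=1: revealed 1 new [(2,5)] -> total=7
Click 3 (4,4) count=2: revealed 1 new [(4,4)] -> total=8
Click 4 (5,3) count=1: revealed 1 new [(5,3)] -> total=9

Answer: ##....
##....
##...#
......
....#.
...#..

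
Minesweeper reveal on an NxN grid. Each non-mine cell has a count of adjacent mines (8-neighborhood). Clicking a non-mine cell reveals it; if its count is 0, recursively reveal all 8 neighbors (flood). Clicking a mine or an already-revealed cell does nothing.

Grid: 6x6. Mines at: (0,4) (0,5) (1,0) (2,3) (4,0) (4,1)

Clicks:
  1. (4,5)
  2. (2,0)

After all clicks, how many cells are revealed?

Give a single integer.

Answer: 17

Derivation:
Click 1 (4,5) count=0: revealed 16 new [(1,4) (1,5) (2,4) (2,5) (3,2) (3,3) (3,4) (3,5) (4,2) (4,3) (4,4) (4,5) (5,2) (5,3) (5,4) (5,5)] -> total=16
Click 2 (2,0) count=1: revealed 1 new [(2,0)] -> total=17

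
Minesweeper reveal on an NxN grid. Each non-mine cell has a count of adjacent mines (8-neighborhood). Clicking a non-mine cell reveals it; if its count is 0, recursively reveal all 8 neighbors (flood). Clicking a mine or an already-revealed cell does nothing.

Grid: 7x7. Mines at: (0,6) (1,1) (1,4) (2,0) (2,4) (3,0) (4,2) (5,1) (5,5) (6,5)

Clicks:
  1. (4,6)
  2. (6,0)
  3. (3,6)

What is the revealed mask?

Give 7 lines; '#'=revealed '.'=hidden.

Answer: .......
.....##
.....##
.....##
.....##
.......
#......

Derivation:
Click 1 (4,6) count=1: revealed 1 new [(4,6)] -> total=1
Click 2 (6,0) count=1: revealed 1 new [(6,0)] -> total=2
Click 3 (3,6) count=0: revealed 7 new [(1,5) (1,6) (2,5) (2,6) (3,5) (3,6) (4,5)] -> total=9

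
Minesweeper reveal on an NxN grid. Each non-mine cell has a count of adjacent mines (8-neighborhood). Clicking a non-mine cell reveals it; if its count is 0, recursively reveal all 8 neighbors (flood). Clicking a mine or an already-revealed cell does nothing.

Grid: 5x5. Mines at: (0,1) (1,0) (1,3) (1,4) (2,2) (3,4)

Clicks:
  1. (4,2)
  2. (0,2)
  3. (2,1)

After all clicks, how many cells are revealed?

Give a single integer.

Click 1 (4,2) count=0: revealed 10 new [(2,0) (2,1) (3,0) (3,1) (3,2) (3,3) (4,0) (4,1) (4,2) (4,3)] -> total=10
Click 2 (0,2) count=2: revealed 1 new [(0,2)] -> total=11
Click 3 (2,1) count=2: revealed 0 new [(none)] -> total=11

Answer: 11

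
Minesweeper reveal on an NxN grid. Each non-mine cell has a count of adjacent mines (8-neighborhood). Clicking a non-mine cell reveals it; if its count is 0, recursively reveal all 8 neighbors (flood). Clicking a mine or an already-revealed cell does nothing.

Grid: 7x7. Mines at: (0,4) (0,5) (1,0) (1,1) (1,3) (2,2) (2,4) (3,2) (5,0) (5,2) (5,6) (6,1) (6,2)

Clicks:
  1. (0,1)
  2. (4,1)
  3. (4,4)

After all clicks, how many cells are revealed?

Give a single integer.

Click 1 (0,1) count=2: revealed 1 new [(0,1)] -> total=1
Click 2 (4,1) count=3: revealed 1 new [(4,1)] -> total=2
Click 3 (4,4) count=0: revealed 12 new [(3,3) (3,4) (3,5) (4,3) (4,4) (4,5) (5,3) (5,4) (5,5) (6,3) (6,4) (6,5)] -> total=14

Answer: 14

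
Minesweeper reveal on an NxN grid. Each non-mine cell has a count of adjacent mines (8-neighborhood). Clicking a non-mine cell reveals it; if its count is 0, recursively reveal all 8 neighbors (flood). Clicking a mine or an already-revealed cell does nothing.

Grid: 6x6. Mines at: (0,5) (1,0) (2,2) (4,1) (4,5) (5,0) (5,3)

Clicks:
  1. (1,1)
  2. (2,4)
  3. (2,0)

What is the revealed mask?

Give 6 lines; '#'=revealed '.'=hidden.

Answer: ......
.#.###
#..###
...###
......
......

Derivation:
Click 1 (1,1) count=2: revealed 1 new [(1,1)] -> total=1
Click 2 (2,4) count=0: revealed 9 new [(1,3) (1,4) (1,5) (2,3) (2,4) (2,5) (3,3) (3,4) (3,5)] -> total=10
Click 3 (2,0) count=1: revealed 1 new [(2,0)] -> total=11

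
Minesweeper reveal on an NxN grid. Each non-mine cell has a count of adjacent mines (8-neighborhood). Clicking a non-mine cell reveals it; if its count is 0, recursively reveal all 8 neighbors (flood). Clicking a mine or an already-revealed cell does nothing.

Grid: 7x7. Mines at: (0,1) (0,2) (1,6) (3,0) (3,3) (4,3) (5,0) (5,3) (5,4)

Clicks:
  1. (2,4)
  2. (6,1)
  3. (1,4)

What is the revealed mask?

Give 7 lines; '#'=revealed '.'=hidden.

Click 1 (2,4) count=1: revealed 1 new [(2,4)] -> total=1
Click 2 (6,1) count=1: revealed 1 new [(6,1)] -> total=2
Click 3 (1,4) count=0: revealed 8 new [(0,3) (0,4) (0,5) (1,3) (1,4) (1,5) (2,3) (2,5)] -> total=10

Answer: ...###.
...###.
...###.
.......
.......
.......
.#.....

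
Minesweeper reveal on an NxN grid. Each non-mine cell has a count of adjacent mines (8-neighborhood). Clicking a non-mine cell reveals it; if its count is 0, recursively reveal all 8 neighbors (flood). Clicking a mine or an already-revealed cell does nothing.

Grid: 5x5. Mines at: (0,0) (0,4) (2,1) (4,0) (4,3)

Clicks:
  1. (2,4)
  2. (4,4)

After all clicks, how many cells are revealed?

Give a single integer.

Answer: 10

Derivation:
Click 1 (2,4) count=0: revealed 9 new [(1,2) (1,3) (1,4) (2,2) (2,3) (2,4) (3,2) (3,3) (3,4)] -> total=9
Click 2 (4,4) count=1: revealed 1 new [(4,4)] -> total=10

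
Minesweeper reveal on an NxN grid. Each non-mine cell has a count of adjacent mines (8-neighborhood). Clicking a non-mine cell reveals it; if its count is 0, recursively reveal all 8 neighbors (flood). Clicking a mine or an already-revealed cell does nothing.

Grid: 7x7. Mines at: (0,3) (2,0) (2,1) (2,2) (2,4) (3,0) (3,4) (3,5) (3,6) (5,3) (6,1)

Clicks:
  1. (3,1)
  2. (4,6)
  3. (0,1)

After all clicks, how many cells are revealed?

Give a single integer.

Answer: 8

Derivation:
Click 1 (3,1) count=4: revealed 1 new [(3,1)] -> total=1
Click 2 (4,6) count=2: revealed 1 new [(4,6)] -> total=2
Click 3 (0,1) count=0: revealed 6 new [(0,0) (0,1) (0,2) (1,0) (1,1) (1,2)] -> total=8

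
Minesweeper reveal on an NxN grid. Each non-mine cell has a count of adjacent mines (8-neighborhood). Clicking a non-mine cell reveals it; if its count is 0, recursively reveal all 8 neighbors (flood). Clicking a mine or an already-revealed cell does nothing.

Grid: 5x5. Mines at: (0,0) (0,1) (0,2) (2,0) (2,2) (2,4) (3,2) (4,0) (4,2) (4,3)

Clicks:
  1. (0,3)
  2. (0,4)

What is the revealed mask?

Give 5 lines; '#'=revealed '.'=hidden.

Click 1 (0,3) count=1: revealed 1 new [(0,3)] -> total=1
Click 2 (0,4) count=0: revealed 3 new [(0,4) (1,3) (1,4)] -> total=4

Answer: ...##
...##
.....
.....
.....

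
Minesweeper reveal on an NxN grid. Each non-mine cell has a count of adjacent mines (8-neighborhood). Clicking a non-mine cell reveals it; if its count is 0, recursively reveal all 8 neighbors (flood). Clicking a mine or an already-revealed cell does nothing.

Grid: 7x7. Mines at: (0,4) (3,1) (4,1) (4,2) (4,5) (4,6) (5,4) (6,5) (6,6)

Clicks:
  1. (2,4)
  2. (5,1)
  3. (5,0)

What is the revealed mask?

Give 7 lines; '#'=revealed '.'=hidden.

Answer: ####.##
#######
#######
..#####
.......
##.....
.......

Derivation:
Click 1 (2,4) count=0: revealed 25 new [(0,0) (0,1) (0,2) (0,3) (0,5) (0,6) (1,0) (1,1) (1,2) (1,3) (1,4) (1,5) (1,6) (2,0) (2,1) (2,2) (2,3) (2,4) (2,5) (2,6) (3,2) (3,3) (3,4) (3,5) (3,6)] -> total=25
Click 2 (5,1) count=2: revealed 1 new [(5,1)] -> total=26
Click 3 (5,0) count=1: revealed 1 new [(5,0)] -> total=27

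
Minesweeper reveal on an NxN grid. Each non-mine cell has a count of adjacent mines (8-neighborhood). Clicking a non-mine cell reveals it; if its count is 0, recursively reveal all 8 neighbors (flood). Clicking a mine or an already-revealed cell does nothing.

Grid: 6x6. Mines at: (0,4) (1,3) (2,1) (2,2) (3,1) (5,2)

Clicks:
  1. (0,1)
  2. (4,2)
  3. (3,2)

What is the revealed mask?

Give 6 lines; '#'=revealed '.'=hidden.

Answer: ###...
###...
......
..#...
..#...
......

Derivation:
Click 1 (0,1) count=0: revealed 6 new [(0,0) (0,1) (0,2) (1,0) (1,1) (1,2)] -> total=6
Click 2 (4,2) count=2: revealed 1 new [(4,2)] -> total=7
Click 3 (3,2) count=3: revealed 1 new [(3,2)] -> total=8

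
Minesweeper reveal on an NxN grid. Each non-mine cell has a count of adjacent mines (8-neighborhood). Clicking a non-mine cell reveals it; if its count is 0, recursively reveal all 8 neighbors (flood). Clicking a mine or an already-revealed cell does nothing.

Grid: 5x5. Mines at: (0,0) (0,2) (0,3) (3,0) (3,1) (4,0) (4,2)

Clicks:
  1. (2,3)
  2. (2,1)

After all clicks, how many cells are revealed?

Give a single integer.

Answer: 12

Derivation:
Click 1 (2,3) count=0: revealed 11 new [(1,2) (1,3) (1,4) (2,2) (2,3) (2,4) (3,2) (3,3) (3,4) (4,3) (4,4)] -> total=11
Click 2 (2,1) count=2: revealed 1 new [(2,1)] -> total=12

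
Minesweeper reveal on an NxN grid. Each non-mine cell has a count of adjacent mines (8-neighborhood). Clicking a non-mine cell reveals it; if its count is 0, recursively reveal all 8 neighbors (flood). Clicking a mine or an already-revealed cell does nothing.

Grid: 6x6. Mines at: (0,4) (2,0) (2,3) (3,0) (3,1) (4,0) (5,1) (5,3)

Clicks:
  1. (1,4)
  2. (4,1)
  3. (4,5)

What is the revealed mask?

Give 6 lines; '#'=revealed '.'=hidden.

Answer: ......
....##
....##
....##
.#..##
....##

Derivation:
Click 1 (1,4) count=2: revealed 1 new [(1,4)] -> total=1
Click 2 (4,1) count=4: revealed 1 new [(4,1)] -> total=2
Click 3 (4,5) count=0: revealed 9 new [(1,5) (2,4) (2,5) (3,4) (3,5) (4,4) (4,5) (5,4) (5,5)] -> total=11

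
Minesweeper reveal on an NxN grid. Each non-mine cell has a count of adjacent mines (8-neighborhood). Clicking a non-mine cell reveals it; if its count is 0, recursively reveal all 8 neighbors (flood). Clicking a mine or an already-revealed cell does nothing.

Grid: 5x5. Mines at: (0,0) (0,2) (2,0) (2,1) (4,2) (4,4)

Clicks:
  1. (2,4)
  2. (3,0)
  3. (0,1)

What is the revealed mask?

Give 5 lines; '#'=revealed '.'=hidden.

Answer: .#.##
..###
..###
#.###
.....

Derivation:
Click 1 (2,4) count=0: revealed 11 new [(0,3) (0,4) (1,2) (1,3) (1,4) (2,2) (2,3) (2,4) (3,2) (3,3) (3,4)] -> total=11
Click 2 (3,0) count=2: revealed 1 new [(3,0)] -> total=12
Click 3 (0,1) count=2: revealed 1 new [(0,1)] -> total=13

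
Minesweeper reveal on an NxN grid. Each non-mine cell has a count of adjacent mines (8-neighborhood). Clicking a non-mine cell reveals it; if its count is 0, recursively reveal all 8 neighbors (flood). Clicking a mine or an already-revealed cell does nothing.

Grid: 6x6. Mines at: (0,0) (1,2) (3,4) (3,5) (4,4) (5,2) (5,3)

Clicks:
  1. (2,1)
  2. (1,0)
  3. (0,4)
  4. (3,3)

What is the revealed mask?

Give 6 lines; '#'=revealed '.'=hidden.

Click 1 (2,1) count=1: revealed 1 new [(2,1)] -> total=1
Click 2 (1,0) count=1: revealed 1 new [(1,0)] -> total=2
Click 3 (0,4) count=0: revealed 9 new [(0,3) (0,4) (0,5) (1,3) (1,4) (1,5) (2,3) (2,4) (2,5)] -> total=11
Click 4 (3,3) count=2: revealed 1 new [(3,3)] -> total=12

Answer: ...###
#..###
.#.###
...#..
......
......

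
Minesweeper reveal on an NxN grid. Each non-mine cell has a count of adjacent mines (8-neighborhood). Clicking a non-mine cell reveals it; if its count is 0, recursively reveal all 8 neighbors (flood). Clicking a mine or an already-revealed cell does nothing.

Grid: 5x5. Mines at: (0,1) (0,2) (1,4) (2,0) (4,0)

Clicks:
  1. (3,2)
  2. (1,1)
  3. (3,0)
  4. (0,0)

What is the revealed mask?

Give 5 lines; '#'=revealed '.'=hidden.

Click 1 (3,2) count=0: revealed 15 new [(1,1) (1,2) (1,3) (2,1) (2,2) (2,3) (2,4) (3,1) (3,2) (3,3) (3,4) (4,1) (4,2) (4,3) (4,4)] -> total=15
Click 2 (1,1) count=3: revealed 0 new [(none)] -> total=15
Click 3 (3,0) count=2: revealed 1 new [(3,0)] -> total=16
Click 4 (0,0) count=1: revealed 1 new [(0,0)] -> total=17

Answer: #....
.###.
.####
#####
.####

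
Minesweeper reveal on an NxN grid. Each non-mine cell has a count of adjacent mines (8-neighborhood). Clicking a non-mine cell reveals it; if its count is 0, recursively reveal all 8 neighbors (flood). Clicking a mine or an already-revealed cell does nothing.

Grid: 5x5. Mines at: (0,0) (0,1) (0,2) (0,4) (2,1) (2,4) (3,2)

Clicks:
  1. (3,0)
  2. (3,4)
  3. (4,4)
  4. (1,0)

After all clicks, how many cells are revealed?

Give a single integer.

Answer: 6

Derivation:
Click 1 (3,0) count=1: revealed 1 new [(3,0)] -> total=1
Click 2 (3,4) count=1: revealed 1 new [(3,4)] -> total=2
Click 3 (4,4) count=0: revealed 3 new [(3,3) (4,3) (4,4)] -> total=5
Click 4 (1,0) count=3: revealed 1 new [(1,0)] -> total=6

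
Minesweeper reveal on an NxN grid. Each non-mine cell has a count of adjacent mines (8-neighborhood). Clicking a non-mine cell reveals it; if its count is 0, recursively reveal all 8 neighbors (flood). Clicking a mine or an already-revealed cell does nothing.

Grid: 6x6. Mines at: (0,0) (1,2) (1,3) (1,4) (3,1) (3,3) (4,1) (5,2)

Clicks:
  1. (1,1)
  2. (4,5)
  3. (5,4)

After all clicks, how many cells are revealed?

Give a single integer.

Answer: 11

Derivation:
Click 1 (1,1) count=2: revealed 1 new [(1,1)] -> total=1
Click 2 (4,5) count=0: revealed 10 new [(2,4) (2,5) (3,4) (3,5) (4,3) (4,4) (4,5) (5,3) (5,4) (5,5)] -> total=11
Click 3 (5,4) count=0: revealed 0 new [(none)] -> total=11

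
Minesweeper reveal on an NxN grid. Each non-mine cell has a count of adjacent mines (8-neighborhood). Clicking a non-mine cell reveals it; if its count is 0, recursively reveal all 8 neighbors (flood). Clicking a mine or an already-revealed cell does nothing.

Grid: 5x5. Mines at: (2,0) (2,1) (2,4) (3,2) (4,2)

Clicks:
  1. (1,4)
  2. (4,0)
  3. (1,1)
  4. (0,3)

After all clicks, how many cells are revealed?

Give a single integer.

Click 1 (1,4) count=1: revealed 1 new [(1,4)] -> total=1
Click 2 (4,0) count=0: revealed 4 new [(3,0) (3,1) (4,0) (4,1)] -> total=5
Click 3 (1,1) count=2: revealed 1 new [(1,1)] -> total=6
Click 4 (0,3) count=0: revealed 8 new [(0,0) (0,1) (0,2) (0,3) (0,4) (1,0) (1,2) (1,3)] -> total=14

Answer: 14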